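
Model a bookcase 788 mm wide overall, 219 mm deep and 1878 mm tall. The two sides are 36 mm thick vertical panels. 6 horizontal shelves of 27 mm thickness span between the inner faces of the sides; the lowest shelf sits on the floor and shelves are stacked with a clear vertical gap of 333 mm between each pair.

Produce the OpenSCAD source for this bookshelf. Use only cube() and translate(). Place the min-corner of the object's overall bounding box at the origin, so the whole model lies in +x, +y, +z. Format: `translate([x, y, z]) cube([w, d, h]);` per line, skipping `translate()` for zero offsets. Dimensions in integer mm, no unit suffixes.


cube([36, 219, 1878]);
translate([752, 0, 0]) cube([36, 219, 1878]);
translate([36, 0, 0]) cube([716, 219, 27]);
translate([36, 0, 360]) cube([716, 219, 27]);
translate([36, 0, 720]) cube([716, 219, 27]);
translate([36, 0, 1080]) cube([716, 219, 27]);
translate([36, 0, 1440]) cube([716, 219, 27]);
translate([36, 0, 1800]) cube([716, 219, 27]);


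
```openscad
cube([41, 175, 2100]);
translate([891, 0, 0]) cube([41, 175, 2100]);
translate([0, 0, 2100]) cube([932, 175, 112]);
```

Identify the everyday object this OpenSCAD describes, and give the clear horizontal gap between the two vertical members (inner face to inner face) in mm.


A door frame. The clear opening width is 850 mm.

Two 2100 mm tall posts with a header on top — a door frame. The left jamb is 41 mm wide at x = 0; the right jamb starts at x = 891. The clear opening is 891 − 41 = 850 mm.


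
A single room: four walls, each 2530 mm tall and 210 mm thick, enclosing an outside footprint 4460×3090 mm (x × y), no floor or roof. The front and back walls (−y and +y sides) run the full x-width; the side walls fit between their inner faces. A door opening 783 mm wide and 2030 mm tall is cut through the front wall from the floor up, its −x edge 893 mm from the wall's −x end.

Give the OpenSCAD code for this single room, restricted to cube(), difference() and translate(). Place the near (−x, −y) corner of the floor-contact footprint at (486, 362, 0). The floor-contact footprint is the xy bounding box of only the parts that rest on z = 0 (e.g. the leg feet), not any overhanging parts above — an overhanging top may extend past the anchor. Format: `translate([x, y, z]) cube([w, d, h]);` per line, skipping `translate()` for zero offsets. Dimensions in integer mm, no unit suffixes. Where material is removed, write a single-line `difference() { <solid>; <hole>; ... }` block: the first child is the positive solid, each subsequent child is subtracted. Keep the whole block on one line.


difference() { translate([486, 362, 0]) cube([4460, 210, 2530]); translate([1379, 362, 0]) cube([783, 210, 2030]); }
translate([486, 3242, 0]) cube([4460, 210, 2530]);
translate([486, 572, 0]) cube([210, 2670, 2530]);
translate([4736, 572, 0]) cube([210, 2670, 2530]);


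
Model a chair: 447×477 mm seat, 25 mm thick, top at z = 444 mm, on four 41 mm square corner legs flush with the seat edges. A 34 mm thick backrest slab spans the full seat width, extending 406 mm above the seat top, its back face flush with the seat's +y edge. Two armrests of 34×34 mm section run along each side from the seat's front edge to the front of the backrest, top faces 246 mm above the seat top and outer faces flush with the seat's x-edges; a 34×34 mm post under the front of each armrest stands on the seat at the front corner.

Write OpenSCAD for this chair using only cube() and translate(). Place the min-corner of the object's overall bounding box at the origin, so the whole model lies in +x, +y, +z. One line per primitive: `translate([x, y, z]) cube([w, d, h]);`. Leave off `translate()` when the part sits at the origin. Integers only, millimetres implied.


translate([0, 0, 419]) cube([447, 477, 25]);
cube([41, 41, 419]);
translate([406, 0, 0]) cube([41, 41, 419]);
translate([0, 436, 0]) cube([41, 41, 419]);
translate([406, 436, 0]) cube([41, 41, 419]);
translate([0, 443, 444]) cube([447, 34, 406]);
translate([0, 0, 656]) cube([34, 443, 34]);
translate([413, 0, 656]) cube([34, 443, 34]);
translate([0, 0, 444]) cube([34, 34, 212]);
translate([413, 0, 444]) cube([34, 34, 212]);


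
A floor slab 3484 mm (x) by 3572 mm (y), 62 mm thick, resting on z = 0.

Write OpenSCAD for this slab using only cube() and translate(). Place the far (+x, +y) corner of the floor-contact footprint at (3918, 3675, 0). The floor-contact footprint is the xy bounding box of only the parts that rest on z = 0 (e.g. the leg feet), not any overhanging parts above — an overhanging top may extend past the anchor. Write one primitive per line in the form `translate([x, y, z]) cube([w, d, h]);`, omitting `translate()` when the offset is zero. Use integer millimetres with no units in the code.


translate([434, 103, 0]) cube([3484, 3572, 62]);


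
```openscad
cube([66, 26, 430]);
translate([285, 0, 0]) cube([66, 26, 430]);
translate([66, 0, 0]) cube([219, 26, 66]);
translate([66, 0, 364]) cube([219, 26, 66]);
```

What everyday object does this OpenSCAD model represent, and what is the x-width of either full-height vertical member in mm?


A picture frame. The border width is 66 mm.

Four thin pieces enclosing a rectangular opening — a picture frame. The two full-height stiles are 430 mm tall; the top rail sits at z = 364 and is 66 mm tall, so the border above the opening is 430 − 364 = 66 mm, matching the stile x-width.


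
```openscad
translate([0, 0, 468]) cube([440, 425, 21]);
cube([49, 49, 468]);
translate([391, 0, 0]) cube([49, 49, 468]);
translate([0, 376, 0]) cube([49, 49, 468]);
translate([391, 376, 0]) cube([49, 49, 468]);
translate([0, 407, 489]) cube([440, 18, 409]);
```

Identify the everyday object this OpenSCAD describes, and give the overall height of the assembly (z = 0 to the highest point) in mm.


A chair. The overall height is 898 mm.

A slab on four corner posts with a tall panel at the back — a chair. The seat slab sits at z = 468 with thickness 21, and the 409 mm backrest starts at the seat top, so the overall height is 468 + 21 + 409 = 898 mm.


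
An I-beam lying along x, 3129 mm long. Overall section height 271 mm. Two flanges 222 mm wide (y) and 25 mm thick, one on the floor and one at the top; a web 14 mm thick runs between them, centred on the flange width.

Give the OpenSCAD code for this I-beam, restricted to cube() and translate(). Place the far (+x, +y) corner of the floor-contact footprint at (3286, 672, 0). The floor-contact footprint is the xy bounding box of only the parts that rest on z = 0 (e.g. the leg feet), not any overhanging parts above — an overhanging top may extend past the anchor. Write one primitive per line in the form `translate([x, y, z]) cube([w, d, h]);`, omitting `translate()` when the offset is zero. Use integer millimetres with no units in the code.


translate([157, 450, 0]) cube([3129, 222, 25]);
translate([157, 554, 25]) cube([3129, 14, 221]);
translate([157, 450, 246]) cube([3129, 222, 25]);


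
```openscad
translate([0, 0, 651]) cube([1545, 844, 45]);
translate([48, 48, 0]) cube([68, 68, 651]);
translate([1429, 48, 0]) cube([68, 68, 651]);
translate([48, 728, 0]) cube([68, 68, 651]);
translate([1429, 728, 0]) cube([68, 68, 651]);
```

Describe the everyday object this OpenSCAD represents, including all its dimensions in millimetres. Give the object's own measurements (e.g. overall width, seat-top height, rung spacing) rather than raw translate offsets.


A table: top 1545 mm (x) × 844 mm (y), 45 mm thick, upper face at z = 696 mm, on four 68×68 mm square legs, each inset 48 mm from the nearest pair of top edges from z = 0 to the bottom of the top.


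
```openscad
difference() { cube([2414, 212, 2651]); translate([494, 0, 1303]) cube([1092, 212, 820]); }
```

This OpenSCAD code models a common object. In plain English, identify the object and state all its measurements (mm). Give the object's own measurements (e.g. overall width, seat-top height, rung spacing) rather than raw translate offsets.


A wall 2414 mm long (x), 212 mm thick (y), 2651 mm tall, with a rectangular window opening cut through it. The opening is 1092 mm wide and 820 mm tall; its sill is at z = 1303 mm and its near (−x) edge is 494 mm from the wall's −x end. The opening passes through the full wall thickness.


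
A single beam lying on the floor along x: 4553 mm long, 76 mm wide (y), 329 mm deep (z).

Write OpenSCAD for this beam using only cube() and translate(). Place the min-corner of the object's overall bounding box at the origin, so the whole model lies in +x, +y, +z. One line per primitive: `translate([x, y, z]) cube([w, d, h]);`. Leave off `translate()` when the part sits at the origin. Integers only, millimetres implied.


cube([4553, 76, 329]);


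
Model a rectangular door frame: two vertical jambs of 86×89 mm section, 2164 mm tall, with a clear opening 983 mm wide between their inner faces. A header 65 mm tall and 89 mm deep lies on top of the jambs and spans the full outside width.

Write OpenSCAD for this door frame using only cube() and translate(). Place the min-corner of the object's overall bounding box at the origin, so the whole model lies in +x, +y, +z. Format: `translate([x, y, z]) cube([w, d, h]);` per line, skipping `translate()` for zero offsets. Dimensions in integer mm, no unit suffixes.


cube([86, 89, 2164]);
translate([1069, 0, 0]) cube([86, 89, 2164]);
translate([0, 0, 2164]) cube([1155, 89, 65]);


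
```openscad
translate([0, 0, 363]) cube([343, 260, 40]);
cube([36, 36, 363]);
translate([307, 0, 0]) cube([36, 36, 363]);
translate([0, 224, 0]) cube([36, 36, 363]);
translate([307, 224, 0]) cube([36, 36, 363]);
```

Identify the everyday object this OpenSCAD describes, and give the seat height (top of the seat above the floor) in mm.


A stool. The seat height is 403 mm.

A 343×260×40 slab at z = 363 on four corner posts — a stool. The seat top is 363 + 40 = 403 mm.


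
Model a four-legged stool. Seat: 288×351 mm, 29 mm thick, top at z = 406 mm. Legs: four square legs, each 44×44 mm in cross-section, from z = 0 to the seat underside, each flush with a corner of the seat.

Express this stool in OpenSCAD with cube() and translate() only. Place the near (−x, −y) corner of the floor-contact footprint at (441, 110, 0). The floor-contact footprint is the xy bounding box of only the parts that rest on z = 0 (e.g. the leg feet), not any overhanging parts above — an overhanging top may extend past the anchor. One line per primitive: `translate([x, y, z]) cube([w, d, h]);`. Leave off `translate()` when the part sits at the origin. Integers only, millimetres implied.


translate([441, 110, 377]) cube([288, 351, 29]);
translate([441, 110, 0]) cube([44, 44, 377]);
translate([685, 110, 0]) cube([44, 44, 377]);
translate([441, 417, 0]) cube([44, 44, 377]);
translate([685, 417, 0]) cube([44, 44, 377]);


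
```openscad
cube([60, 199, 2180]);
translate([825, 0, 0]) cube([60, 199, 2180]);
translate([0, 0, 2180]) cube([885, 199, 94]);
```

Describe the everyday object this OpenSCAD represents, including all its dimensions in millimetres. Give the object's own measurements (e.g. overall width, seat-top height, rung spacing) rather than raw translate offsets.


A door frame. The clear opening is 765 mm wide and 2180 mm high. Two 60 mm wide jambs, 199 mm deep, stand either side of the opening from the floor to the top of the opening. A 94 mm thick head sits across the top of both jambs, spanning the full outside width of the frame.


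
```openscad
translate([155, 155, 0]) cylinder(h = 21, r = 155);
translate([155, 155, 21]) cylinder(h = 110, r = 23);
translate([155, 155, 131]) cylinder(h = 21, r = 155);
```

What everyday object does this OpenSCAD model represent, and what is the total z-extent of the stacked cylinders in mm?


A spool. The overall height is 152 mm.

Three coaxial cylinders, large–small–large — a spool. Two 21 mm flanges and a 110 mm core give 21 + 110 + 21 = 152 mm.


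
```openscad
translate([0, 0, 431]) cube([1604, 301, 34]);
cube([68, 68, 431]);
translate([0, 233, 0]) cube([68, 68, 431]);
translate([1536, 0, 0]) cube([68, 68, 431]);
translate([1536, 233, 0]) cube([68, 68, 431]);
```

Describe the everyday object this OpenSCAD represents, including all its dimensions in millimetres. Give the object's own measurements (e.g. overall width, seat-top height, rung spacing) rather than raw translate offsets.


A bench: a 1604×301 mm seat slab, 34 mm thick, top at z = 465 mm, on four 68×68 mm square legs flush with the seat corners and standing on z = 0.


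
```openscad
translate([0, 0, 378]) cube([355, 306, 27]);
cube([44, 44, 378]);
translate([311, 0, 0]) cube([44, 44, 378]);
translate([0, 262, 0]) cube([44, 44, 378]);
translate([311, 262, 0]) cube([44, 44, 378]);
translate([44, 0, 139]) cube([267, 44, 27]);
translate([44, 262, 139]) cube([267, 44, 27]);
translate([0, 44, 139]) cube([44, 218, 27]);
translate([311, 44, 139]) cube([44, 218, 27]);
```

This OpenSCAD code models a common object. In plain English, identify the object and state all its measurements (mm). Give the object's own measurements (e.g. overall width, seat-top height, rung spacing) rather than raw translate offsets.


A simple wooden stool: a rectangular seat 355 mm (x) by 306 mm (y), 27 mm thick, top face at z = 405 mm, on four square legs, each 44×44 mm in cross-section. The legs rest on z = 0, each flush with a corner of the seat. Four stretchers, 44 mm wide and 27 mm tall, connect adjacent legs with their undersides at z = 139 mm, each running between the inner faces of the legs it joins and aligned with the legs' outer faces on the other axis.


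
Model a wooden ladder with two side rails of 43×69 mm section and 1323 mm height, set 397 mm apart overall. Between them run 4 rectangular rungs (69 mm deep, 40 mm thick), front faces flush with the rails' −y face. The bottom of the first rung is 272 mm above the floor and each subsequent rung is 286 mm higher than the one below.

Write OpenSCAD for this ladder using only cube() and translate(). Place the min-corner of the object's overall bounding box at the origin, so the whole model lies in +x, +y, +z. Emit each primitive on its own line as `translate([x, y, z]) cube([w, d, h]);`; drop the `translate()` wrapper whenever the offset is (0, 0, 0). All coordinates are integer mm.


cube([43, 69, 1323]);
translate([354, 0, 0]) cube([43, 69, 1323]);
translate([43, 0, 272]) cube([311, 69, 40]);
translate([43, 0, 558]) cube([311, 69, 40]);
translate([43, 0, 844]) cube([311, 69, 40]);
translate([43, 0, 1130]) cube([311, 69, 40]);


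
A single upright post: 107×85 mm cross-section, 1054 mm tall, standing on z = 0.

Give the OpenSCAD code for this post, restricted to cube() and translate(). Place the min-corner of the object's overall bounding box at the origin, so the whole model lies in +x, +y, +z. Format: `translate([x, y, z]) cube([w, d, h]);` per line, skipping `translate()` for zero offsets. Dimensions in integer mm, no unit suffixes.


cube([107, 85, 1054]);


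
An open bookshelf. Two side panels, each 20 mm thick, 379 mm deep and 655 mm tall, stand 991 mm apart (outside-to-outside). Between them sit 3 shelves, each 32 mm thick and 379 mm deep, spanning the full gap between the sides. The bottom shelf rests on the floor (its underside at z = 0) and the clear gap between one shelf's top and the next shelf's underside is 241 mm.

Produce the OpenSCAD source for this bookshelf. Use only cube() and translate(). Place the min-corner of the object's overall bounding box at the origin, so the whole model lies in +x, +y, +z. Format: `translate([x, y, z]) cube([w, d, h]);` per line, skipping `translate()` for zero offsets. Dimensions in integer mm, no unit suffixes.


cube([20, 379, 655]);
translate([971, 0, 0]) cube([20, 379, 655]);
translate([20, 0, 0]) cube([951, 379, 32]);
translate([20, 0, 273]) cube([951, 379, 32]);
translate([20, 0, 546]) cube([951, 379, 32]);


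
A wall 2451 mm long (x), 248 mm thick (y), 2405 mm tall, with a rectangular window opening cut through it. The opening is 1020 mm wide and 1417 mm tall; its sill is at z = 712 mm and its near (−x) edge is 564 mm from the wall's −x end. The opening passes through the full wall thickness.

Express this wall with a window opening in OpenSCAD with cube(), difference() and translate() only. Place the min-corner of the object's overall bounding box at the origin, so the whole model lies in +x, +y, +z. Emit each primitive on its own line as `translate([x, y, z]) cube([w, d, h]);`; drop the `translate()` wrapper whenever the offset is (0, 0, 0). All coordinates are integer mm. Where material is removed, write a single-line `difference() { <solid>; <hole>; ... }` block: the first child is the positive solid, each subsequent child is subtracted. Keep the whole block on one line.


difference() { cube([2451, 248, 2405]); translate([564, 0, 712]) cube([1020, 248, 1417]); }


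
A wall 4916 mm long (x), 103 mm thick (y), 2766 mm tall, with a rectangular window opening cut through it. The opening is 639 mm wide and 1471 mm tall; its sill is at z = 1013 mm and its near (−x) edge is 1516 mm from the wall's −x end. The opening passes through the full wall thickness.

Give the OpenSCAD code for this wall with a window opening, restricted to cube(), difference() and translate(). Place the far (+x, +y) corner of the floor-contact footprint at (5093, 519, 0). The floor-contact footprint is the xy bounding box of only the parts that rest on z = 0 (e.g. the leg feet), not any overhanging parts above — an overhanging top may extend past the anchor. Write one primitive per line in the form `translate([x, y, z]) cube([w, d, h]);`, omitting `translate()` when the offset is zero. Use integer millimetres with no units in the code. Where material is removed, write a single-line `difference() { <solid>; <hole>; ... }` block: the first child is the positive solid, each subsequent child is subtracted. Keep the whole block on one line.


difference() { translate([177, 416, 0]) cube([4916, 103, 2766]); translate([1693, 416, 1013]) cube([639, 103, 1471]); }


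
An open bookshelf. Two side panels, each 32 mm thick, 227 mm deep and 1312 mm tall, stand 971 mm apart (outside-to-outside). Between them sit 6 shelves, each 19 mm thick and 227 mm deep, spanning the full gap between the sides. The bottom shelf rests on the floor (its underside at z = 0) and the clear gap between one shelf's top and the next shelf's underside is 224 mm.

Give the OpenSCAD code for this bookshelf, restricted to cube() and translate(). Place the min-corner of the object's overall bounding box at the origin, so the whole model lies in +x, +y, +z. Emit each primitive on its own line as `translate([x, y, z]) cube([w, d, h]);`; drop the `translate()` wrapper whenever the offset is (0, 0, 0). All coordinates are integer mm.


cube([32, 227, 1312]);
translate([939, 0, 0]) cube([32, 227, 1312]);
translate([32, 0, 0]) cube([907, 227, 19]);
translate([32, 0, 243]) cube([907, 227, 19]);
translate([32, 0, 486]) cube([907, 227, 19]);
translate([32, 0, 729]) cube([907, 227, 19]);
translate([32, 0, 972]) cube([907, 227, 19]);
translate([32, 0, 1215]) cube([907, 227, 19]);


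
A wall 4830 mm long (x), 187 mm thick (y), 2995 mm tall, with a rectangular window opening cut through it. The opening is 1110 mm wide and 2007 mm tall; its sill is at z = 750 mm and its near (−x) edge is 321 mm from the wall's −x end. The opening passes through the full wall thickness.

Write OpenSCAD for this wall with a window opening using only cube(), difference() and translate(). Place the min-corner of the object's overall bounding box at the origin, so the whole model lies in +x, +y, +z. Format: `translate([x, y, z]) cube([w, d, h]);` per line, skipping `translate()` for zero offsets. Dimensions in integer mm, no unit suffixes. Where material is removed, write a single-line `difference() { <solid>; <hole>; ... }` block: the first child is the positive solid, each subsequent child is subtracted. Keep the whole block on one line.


difference() { cube([4830, 187, 2995]); translate([321, 0, 750]) cube([1110, 187, 2007]); }


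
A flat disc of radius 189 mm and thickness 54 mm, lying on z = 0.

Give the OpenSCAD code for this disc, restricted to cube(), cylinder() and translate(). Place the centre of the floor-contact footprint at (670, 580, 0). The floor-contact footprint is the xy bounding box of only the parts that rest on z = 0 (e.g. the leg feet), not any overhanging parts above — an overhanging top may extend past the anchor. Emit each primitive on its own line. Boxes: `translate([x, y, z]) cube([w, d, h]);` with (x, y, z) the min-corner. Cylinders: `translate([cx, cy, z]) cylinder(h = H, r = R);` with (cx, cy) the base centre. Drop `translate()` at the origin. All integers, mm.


translate([670, 580, 0]) cylinder(h = 54, r = 189);


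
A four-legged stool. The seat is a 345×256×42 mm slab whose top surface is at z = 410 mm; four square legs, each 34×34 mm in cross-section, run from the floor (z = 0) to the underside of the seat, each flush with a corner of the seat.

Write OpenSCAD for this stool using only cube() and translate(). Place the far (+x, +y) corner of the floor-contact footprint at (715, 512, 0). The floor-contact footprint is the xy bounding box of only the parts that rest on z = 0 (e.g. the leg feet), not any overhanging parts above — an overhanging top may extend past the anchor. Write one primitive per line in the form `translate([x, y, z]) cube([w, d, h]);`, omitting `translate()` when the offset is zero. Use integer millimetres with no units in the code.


translate([370, 256, 368]) cube([345, 256, 42]);
translate([370, 256, 0]) cube([34, 34, 368]);
translate([681, 256, 0]) cube([34, 34, 368]);
translate([370, 478, 0]) cube([34, 34, 368]);
translate([681, 478, 0]) cube([34, 34, 368]);


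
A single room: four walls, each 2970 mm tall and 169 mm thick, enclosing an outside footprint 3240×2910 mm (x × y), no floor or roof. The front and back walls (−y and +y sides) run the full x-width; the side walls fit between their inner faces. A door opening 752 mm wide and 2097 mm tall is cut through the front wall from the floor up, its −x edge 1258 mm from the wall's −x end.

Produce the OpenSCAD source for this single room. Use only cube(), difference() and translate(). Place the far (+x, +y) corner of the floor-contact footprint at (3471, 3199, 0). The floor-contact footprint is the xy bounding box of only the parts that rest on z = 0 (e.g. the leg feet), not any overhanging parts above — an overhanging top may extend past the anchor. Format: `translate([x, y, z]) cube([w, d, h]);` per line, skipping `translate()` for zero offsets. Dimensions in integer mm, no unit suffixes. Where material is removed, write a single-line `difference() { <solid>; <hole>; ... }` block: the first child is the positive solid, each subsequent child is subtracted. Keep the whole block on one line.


difference() { translate([231, 289, 0]) cube([3240, 169, 2970]); translate([1489, 289, 0]) cube([752, 169, 2097]); }
translate([231, 3030, 0]) cube([3240, 169, 2970]);
translate([231, 458, 0]) cube([169, 2572, 2970]);
translate([3302, 458, 0]) cube([169, 2572, 2970]);


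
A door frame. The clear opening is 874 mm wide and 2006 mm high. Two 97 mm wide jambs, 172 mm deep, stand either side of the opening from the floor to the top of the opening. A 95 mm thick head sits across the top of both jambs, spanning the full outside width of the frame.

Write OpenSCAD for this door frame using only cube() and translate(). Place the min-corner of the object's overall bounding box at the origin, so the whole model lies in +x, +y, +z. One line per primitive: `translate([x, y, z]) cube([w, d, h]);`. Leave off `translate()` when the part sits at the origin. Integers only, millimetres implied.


cube([97, 172, 2006]);
translate([971, 0, 0]) cube([97, 172, 2006]);
translate([0, 0, 2006]) cube([1068, 172, 95]);


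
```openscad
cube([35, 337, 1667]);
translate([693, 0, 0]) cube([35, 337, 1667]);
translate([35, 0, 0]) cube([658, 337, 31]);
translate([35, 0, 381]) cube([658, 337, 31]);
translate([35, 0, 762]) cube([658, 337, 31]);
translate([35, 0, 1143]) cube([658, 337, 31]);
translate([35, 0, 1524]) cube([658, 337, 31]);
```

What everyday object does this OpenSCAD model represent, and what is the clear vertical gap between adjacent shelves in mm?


A bookshelf. The clear shelf gap is 350 mm.

Two tall side panels with 5 horizontal boards between them — a bookshelf. The first two shelf undersides are at z = 0 and z = 381; with shelf thickness 31, the clear gap is 381 − 0 − 31 = 350 mm.


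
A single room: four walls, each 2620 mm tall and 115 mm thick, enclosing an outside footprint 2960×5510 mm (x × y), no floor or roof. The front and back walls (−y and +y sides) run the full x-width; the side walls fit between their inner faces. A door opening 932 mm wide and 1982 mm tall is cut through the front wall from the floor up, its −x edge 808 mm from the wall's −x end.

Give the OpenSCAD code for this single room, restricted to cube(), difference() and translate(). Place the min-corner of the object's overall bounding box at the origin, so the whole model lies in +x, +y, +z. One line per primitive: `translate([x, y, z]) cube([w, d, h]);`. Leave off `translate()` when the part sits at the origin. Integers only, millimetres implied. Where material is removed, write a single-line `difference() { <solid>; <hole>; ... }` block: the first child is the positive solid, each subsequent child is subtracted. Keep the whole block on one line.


difference() { cube([2960, 115, 2620]); translate([808, 0, 0]) cube([932, 115, 1982]); }
translate([0, 5395, 0]) cube([2960, 115, 2620]);
translate([0, 115, 0]) cube([115, 5280, 2620]);
translate([2845, 115, 0]) cube([115, 5280, 2620]);


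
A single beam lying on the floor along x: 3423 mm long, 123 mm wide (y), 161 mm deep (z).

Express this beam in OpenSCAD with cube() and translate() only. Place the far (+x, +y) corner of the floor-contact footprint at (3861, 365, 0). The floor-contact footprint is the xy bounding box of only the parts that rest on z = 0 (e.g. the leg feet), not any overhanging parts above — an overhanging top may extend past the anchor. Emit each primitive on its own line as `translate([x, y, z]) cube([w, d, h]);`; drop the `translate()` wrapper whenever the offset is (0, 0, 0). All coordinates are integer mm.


translate([438, 242, 0]) cube([3423, 123, 161]);


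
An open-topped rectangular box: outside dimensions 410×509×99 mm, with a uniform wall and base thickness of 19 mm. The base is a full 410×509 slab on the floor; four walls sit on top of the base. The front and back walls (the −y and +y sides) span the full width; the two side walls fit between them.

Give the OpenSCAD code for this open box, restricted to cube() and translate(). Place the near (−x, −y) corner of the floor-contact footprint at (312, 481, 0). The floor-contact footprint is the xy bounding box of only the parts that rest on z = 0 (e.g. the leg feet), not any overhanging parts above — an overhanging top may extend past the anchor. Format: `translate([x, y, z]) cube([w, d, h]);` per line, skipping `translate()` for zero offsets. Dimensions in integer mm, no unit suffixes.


translate([312, 481, 0]) cube([410, 509, 19]);
translate([312, 481, 19]) cube([410, 19, 80]);
translate([312, 971, 19]) cube([410, 19, 80]);
translate([312, 500, 19]) cube([19, 471, 80]);
translate([703, 500, 19]) cube([19, 471, 80]);


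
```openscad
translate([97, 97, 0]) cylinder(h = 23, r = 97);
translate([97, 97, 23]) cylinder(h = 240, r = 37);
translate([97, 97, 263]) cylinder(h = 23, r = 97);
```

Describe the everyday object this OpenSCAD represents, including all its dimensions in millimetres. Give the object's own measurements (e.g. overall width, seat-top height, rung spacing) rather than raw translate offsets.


A spool: two coaxial disc flanges of radius 97 mm and thickness 23 mm, joined by a core cylinder of radius 37 mm and height 240 mm. The lower flange rests on z = 0 and the three cylinders share a vertical axis.


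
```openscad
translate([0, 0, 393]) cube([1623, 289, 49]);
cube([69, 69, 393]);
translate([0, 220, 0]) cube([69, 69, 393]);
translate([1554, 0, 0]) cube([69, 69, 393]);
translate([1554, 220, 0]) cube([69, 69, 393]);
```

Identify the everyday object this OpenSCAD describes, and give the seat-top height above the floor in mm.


A bench. The seat-top height is 442 mm.

A long slab on four corner posts — a bench. The slab sits at z = 393 with thickness 49, so the top is 393 + 49 = 442 mm.


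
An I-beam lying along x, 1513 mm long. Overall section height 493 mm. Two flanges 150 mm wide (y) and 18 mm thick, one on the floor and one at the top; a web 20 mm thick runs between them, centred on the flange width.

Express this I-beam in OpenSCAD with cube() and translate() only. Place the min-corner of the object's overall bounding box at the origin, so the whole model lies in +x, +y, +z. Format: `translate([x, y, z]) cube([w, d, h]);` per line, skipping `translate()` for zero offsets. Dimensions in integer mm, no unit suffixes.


cube([1513, 150, 18]);
translate([0, 65, 18]) cube([1513, 20, 457]);
translate([0, 0, 475]) cube([1513, 150, 18]);


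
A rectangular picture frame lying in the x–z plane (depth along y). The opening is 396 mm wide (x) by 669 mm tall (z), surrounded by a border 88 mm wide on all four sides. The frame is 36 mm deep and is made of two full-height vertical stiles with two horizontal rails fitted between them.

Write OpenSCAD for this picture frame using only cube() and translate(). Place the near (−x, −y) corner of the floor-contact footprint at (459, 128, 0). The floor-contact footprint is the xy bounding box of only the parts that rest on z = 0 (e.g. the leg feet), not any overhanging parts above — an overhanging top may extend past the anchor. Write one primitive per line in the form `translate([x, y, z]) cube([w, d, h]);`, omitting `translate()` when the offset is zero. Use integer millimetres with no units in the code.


translate([459, 128, 0]) cube([88, 36, 845]);
translate([943, 128, 0]) cube([88, 36, 845]);
translate([547, 128, 0]) cube([396, 36, 88]);
translate([547, 128, 757]) cube([396, 36, 88]);


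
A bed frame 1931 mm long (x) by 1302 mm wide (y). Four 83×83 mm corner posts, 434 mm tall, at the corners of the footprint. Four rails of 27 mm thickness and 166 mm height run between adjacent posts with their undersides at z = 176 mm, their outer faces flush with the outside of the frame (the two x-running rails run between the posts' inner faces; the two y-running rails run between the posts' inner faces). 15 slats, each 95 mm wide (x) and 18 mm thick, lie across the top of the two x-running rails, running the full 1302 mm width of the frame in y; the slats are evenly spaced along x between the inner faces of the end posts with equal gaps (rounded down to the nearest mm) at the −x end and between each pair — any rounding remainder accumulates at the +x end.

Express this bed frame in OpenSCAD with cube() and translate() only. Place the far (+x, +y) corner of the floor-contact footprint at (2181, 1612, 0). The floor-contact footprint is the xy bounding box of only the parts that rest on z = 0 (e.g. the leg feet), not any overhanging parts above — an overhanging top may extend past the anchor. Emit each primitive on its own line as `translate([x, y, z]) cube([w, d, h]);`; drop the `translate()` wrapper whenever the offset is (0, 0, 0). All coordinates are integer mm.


// slat z = rail_z + rail_h = 176 + 166 = 342
// slat gap = ⌊(1765 − 15·95) / 16⌋ = 21
translate([250, 310, 0]) cube([83, 83, 434]);
translate([250, 1529, 0]) cube([83, 83, 434]);
translate([2098, 310, 0]) cube([83, 83, 434]);
translate([2098, 1529, 0]) cube([83, 83, 434]);
translate([333, 310, 176]) cube([1765, 27, 166]);
translate([333, 1585, 176]) cube([1765, 27, 166]);
translate([250, 393, 176]) cube([27, 1136, 166]);
translate([2154, 393, 176]) cube([27, 1136, 166]);
translate([354, 310, 342]) cube([95, 1302, 18]);
translate([470, 310, 342]) cube([95, 1302, 18]);
translate([586, 310, 342]) cube([95, 1302, 18]);
translate([702, 310, 342]) cube([95, 1302, 18]);
translate([818, 310, 342]) cube([95, 1302, 18]);
translate([934, 310, 342]) cube([95, 1302, 18]);
translate([1050, 310, 342]) cube([95, 1302, 18]);
translate([1166, 310, 342]) cube([95, 1302, 18]);
translate([1282, 310, 342]) cube([95, 1302, 18]);
translate([1398, 310, 342]) cube([95, 1302, 18]);
translate([1514, 310, 342]) cube([95, 1302, 18]);
translate([1630, 310, 342]) cube([95, 1302, 18]);
translate([1746, 310, 342]) cube([95, 1302, 18]);
translate([1862, 310, 342]) cube([95, 1302, 18]);
translate([1978, 310, 342]) cube([95, 1302, 18]);


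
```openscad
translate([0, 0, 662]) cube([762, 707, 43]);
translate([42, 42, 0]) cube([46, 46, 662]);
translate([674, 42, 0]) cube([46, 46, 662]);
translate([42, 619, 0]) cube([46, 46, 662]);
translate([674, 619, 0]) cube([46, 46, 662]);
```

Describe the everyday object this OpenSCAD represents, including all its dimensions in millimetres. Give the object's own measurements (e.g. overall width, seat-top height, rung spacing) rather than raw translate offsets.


A table: top 762 mm (x) × 707 mm (y), 43 mm thick, upper face at z = 705 mm, on four 46×46 mm square legs, each inset 42 mm from the nearest pair of top edges from z = 0 to the bottom of the top.


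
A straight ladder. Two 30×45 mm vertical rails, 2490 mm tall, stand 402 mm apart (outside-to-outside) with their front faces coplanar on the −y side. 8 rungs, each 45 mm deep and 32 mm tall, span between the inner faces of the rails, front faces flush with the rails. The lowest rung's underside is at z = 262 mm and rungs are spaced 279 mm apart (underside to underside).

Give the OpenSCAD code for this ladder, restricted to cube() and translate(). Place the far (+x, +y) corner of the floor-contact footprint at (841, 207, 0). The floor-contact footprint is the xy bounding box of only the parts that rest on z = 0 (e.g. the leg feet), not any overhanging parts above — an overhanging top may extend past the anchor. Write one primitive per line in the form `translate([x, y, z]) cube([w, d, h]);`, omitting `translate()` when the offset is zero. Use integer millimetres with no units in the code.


// rung span = 402 - 2*30 = 342
// rung[k] z = 262 + k*279
translate([439, 162, 0]) cube([30, 45, 2490]);
translate([811, 162, 0]) cube([30, 45, 2490]);
translate([469, 162, 262]) cube([342, 45, 32]);
translate([469, 162, 541]) cube([342, 45, 32]);
translate([469, 162, 820]) cube([342, 45, 32]);
translate([469, 162, 1099]) cube([342, 45, 32]);
translate([469, 162, 1378]) cube([342, 45, 32]);
translate([469, 162, 1657]) cube([342, 45, 32]);
translate([469, 162, 1936]) cube([342, 45, 32]);
translate([469, 162, 2215]) cube([342, 45, 32]);


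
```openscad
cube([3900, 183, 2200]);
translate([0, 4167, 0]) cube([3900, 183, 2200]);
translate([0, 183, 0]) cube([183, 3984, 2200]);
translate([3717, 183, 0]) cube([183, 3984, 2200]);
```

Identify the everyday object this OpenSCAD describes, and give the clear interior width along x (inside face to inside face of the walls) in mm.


A house (or room) frame. The interior width is 3534 mm.

Four 2200 mm walls enclosing a rectangle with no floor or roof — a room or house frame. Outside width is 3900 mm and wall thickness is 183 mm, so the interior width is 3900 − 2 × 183 = 3534 mm.


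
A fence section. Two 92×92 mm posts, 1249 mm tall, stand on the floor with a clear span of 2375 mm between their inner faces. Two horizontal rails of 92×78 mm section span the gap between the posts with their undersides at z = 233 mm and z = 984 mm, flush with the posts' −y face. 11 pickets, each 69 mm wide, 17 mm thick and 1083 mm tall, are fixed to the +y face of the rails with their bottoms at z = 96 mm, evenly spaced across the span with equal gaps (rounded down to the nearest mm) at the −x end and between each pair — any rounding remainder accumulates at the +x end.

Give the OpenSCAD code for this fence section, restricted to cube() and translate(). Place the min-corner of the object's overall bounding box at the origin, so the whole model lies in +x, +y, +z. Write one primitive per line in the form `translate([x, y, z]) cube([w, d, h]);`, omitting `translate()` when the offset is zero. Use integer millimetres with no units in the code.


cube([92, 92, 1249]);
translate([2467, 0, 0]) cube([92, 92, 1249]);
translate([92, 0, 233]) cube([2375, 92, 78]);
translate([92, 0, 984]) cube([2375, 92, 78]);
translate([226, 92, 96]) cube([69, 17, 1083]);
translate([429, 92, 96]) cube([69, 17, 1083]);
translate([632, 92, 96]) cube([69, 17, 1083]);
translate([835, 92, 96]) cube([69, 17, 1083]);
translate([1038, 92, 96]) cube([69, 17, 1083]);
translate([1241, 92, 96]) cube([69, 17, 1083]);
translate([1444, 92, 96]) cube([69, 17, 1083]);
translate([1647, 92, 96]) cube([69, 17, 1083]);
translate([1850, 92, 96]) cube([69, 17, 1083]);
translate([2053, 92, 96]) cube([69, 17, 1083]);
translate([2256, 92, 96]) cube([69, 17, 1083]);


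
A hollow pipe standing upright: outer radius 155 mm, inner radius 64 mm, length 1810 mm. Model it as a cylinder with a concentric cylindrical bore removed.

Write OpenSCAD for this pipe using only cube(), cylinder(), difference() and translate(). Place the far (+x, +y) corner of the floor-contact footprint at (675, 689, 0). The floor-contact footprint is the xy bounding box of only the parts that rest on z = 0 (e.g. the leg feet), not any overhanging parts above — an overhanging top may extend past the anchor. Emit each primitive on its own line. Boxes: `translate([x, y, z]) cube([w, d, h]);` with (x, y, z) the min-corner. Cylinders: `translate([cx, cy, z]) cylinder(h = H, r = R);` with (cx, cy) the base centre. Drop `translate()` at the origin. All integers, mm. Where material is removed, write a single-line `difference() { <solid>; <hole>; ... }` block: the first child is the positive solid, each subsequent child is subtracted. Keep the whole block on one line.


difference() { translate([520, 534, 0]) cylinder(h = 1810, r = 155); translate([520, 534, 0]) cylinder(h = 1810, r = 64); }


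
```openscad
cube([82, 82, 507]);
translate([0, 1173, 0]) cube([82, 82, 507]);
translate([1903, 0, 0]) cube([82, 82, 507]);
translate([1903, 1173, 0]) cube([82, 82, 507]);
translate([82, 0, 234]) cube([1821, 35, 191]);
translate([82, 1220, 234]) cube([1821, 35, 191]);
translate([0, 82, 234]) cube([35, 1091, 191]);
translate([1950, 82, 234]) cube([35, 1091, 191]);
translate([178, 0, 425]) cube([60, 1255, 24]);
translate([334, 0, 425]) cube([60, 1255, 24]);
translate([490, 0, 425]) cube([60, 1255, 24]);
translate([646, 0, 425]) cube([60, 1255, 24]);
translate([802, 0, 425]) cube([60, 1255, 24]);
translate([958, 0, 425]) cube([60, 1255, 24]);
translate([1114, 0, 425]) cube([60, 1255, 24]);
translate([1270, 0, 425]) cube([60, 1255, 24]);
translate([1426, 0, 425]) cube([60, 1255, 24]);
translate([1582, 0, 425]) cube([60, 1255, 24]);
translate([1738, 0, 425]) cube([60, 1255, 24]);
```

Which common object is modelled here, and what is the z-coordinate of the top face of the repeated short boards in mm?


A bed frame. The slat-top height is 449 mm.

Four posts, four rails, and a row of slats — a bed frame. Slats sit on the rails at z = 234 + 191 = 425; with slat thickness 24, the top is 449 mm.


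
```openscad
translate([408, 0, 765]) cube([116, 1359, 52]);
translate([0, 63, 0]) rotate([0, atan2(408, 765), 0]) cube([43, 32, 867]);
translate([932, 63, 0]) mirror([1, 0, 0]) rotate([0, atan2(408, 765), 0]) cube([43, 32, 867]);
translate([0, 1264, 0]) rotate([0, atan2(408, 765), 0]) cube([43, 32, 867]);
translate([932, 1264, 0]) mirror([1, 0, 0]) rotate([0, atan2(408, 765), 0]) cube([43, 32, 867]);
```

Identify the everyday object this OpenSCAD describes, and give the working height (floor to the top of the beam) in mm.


A sawhorse. The overall height is 817 mm.

A beam across two mirrored pairs of raked legs — a sawhorse. The beam's underside is at z = 765 (matching the legs' vertical rise in atan2(408, 765)) and the beam is 52 mm tall, so its top is at 765 + 52 = 817 mm. The raked legs top out at the beam's underside, so that is the highest point.
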